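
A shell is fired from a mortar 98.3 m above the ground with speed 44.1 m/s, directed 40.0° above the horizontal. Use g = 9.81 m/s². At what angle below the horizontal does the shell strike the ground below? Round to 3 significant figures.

v_x = 44.1 cos 40.0° = 33.78 m/s.
At impact |v_y| = √(v_y0² + 2 g h) = √(28.35² + 2×9.81×98.3) = 52.27 m/s.
Angle below horizontal = arctan(|v_y| / v_x) = arctan(52.27 / 33.78) = 57.1°.

57.1°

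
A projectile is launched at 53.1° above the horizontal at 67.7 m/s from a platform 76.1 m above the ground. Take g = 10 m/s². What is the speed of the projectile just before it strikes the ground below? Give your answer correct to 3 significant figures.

78.1 m/s

v_x = 67.7 cos 53.1° = 40.65 m/s is unchanged throughout.
For the vertical component, v_y² = v_y0² + 2 g h = (54.14)² + 2×10×76.1 = 4453, so |v_y| = 66.73 m/s.
Impact speed = √(v_x² + v_y²) = √(1652 + 4453) = 78.1 m/s.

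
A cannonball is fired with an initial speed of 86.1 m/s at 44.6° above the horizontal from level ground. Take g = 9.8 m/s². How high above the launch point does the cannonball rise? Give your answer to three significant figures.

186 m

Vertical component of launch velocity: v_y = 86.1 sin 44.6° = 60.46 m/s.
At the highest point the vertical velocity is zero, so v_y² = 2 g h_max.
h_max = (60.46)² / (2 × 9.8) = 3655 / 19.60 = 186 m.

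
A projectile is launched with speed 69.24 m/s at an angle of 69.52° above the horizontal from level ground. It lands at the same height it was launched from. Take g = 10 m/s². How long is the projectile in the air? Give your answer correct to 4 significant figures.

Vertical component: v_y = 69.24 sin 69.52° = 64.864 m/s.
For a projectile landing at launch height, time of flight is t = 2 v_y / g = 2 × 64.864 / 10 = 12.97 s.

12.97 s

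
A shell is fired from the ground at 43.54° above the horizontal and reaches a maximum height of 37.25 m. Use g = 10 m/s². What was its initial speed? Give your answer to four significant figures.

39.62 m/s

At maximum height v_y = 0, so (v₀ sin θ)² = 2 g H.
v₀ sin 43.54° = √(2 × 10 × 37.25) = 27.295 m/s.
v₀ = 27.295 / sin 43.54° = 27.295 / 0.6889 = 39.62 m/s.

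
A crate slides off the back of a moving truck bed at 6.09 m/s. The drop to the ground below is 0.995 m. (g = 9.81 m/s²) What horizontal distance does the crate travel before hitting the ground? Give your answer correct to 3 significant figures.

Initial vertical velocity is zero, so the fall time comes from h = ½ g t²: t = √(2 × 0.995 / 9.81) = 0.4504 s.
Horizontal motion is uniform at 6.09 m/s, so x = 6.09 × 0.4504 = 2.74 m.

2.74 m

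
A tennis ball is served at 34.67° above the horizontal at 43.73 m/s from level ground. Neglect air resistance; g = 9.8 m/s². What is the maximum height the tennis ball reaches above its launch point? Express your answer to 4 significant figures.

Vertical component of launch velocity: v_y = 43.73 sin 34.67° = 24.876 m/s.
At the highest point the vertical velocity is zero, so v_y² = 2 g h_max.
h_max = (24.876)² / (2 × 9.8) = 618.82 / 19.60 = 31.57 m.

31.57 m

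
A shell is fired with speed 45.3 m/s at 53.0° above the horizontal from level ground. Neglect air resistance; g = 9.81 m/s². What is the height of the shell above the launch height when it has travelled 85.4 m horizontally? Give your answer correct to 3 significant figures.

65.2 m

v_x = 45.3 cos 53.0° = 27.26 m/s, v_y0 = 45.3 sin 53.0° = 36.18 m/s.
Time to reach x = 85.4 m: t = x / v_x = 85.4 / 27.26 = 3.133 s.
y = v_y0 t − ½ g t² = 36.18×3.133 − 4.905×3.133² = 65.2 m.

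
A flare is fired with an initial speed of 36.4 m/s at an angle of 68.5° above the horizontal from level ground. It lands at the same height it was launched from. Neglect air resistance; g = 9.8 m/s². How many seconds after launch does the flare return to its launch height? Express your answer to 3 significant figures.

6.91 s

Vertical component: v_y = 36.4 sin 68.5° = 33.87 m/s.
For a projectile landing at launch height, time of flight is t = 2 v_y / g = 2 × 33.87 / 9.8 = 6.91 s.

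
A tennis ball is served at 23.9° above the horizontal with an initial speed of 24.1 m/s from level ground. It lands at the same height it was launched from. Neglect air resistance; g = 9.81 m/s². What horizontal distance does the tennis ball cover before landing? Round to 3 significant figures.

For level ground, R = v₀² sin(2θ) / g.
sin(2 × 23.9°) = sin 47.80° = 0.7408.
R = (24.1)² × 0.7408 / 9.81 = 43.9 m.

43.9 m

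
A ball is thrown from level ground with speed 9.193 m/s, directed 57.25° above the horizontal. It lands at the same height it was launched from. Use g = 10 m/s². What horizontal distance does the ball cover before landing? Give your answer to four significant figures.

Components: v_x = 9.193 cos 57.25° = 4.9732 m/s, v_y = 9.193 sin 57.25° = 7.7317 m/s.
Time of flight (same landing height): t = 2 v_y / g = 2 × 7.7317 / 10 = 1.5463 s.
Range: R = v_x · t = 4.9732 × 1.5463 = 7.690 m.

7.690 m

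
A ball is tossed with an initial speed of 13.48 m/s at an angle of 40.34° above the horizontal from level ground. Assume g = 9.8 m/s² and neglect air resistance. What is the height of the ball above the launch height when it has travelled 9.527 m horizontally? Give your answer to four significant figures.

3.878 m

v_x = 13.48 cos 40.34° = 10.275 m/s, v_y0 = 13.48 sin 40.34° = 8.7259 m/s.
Time to reach x = 9.527 m: t = x / v_x = 9.527 / 10.275 = 0.92720 s.
y = v_y0 t − ½ g t² = 8.7259×0.92720 − 4.900×0.92720² = 3.878 m.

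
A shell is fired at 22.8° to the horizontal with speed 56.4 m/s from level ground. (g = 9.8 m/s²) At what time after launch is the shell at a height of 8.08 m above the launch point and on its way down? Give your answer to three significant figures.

v_y0 = 56.4 sin 22.8° = 21.86 m/s.
Set y = v_y0 t − ½ g t² = 8.08: 4.900 t² − 21.86 t + 8.08 = 0.
t = [21.86 ± √(477.9 − 158.4)] / 9.8 = (21.86 ± 17.87) / 9.8, giving t = 0.407 s or t = 4.05 s.
On the way down corresponds to the larger root: t = 4.05 s.

4.05 s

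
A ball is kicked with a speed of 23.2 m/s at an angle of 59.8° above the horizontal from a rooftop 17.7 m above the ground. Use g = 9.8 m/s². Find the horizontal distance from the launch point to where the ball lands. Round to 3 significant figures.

Components: v_x = 23.2 cos 59.8° = 11.67 m/s, v_y = 23.2 sin 59.8° = 20.05 m/s.
Vertical: 0 = 17.7 + 20.05 t − ½(9.8) t² ⇒ 4.900 t² − 20.05 t − 17.7 = 0.
t = [20.05 + √(402.0 + 346.9)] / 9.800 = 4.838 s.
Horizontal: R = v_x · t = 11.67 × 4.838 = 56.5 m.

56.5 m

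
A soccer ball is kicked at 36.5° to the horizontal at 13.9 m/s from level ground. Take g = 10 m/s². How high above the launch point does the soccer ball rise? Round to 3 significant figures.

3.42 m

Vertical component of launch velocity: v_y = 13.9 sin 36.5° = 8.268 m/s.
At the highest point the vertical velocity is zero, so v_y² = 2 g h_max.
h_max = (8.268)² / (2 × 10) = 68.36 / 20.00 = 3.42 m.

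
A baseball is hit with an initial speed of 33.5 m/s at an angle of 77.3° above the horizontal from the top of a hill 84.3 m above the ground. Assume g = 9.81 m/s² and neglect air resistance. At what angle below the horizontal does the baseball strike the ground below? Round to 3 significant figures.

82.0°

v_x = 33.5 cos 77.3° = 7.365 m/s.
At impact |v_y| = √(v_y0² + 2 g h) = √(32.68² + 2×9.81×84.3) = 52.17 m/s.
Angle below horizontal = arctan(|v_y| / v_x) = arctan(52.17 / 7.365) = 82.0°.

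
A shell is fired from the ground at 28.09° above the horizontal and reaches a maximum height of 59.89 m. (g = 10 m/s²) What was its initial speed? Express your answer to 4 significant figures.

73.50 m/s

At maximum height v_y = 0, so (v₀ sin θ)² = 2 g H.
v₀ sin 28.09° = √(2 × 10 × 59.89) = 34.609 m/s.
v₀ = 34.609 / sin 28.09° = 34.609 / 0.4709 = 73.50 m/s.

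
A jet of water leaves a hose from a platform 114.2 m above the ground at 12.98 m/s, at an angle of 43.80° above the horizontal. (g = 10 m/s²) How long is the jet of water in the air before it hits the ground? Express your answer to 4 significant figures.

Vertical component: v_y = 12.98 sin 43.80° = 8.9840 m/s.
Taking up as positive with launch at y = 114.2 m, landing at y = 0: 0 = 114.2 + 8.9840 t − ½(10) t².
Solving 5.000 t² − 8.9840 t − 114.2 = 0 gives t = [8.9840 + √(8.9840² + 4·5.000·114.2)] / 10.00 = 5.761 s.

5.761 s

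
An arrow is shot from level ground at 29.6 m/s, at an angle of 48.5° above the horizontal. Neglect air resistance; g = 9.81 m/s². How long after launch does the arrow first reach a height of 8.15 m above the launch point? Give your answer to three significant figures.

v_y0 = 29.6 sin 48.5° = 22.17 m/s.
Set y = v_y0 t − ½ g t² = 8.15: 4.905 t² − 22.17 t + 8.15 = 0.
t = [22.17 ± √(491.5 − 159.9)] / 9.81 = (22.17 ± 18.21) / 9.81, giving t = 0.404 s or t = 4.12 s.
The arrow is on the way up at the first time, so t = 0.404 s.

0.404 s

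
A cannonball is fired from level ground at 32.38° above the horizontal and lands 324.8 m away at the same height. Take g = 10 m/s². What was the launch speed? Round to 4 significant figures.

59.92 m/s

On level ground, R = v₀² sin(2θ) / g, so v₀ = √(R g / sin 2θ).
sin(2 × 32.38°) = 0.9045.
v₀ = √(324.8 × 10 / 0.9045) = √3590.9 = 59.92 m/s.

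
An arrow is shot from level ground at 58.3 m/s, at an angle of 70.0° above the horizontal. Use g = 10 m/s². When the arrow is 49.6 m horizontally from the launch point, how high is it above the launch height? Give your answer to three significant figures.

105 m

v_x = 58.3 cos 70.0° = 19.94 m/s, v_y0 = 58.3 sin 70.0° = 54.78 m/s.
Time to reach x = 49.6 m: t = x / v_x = 49.6 / 19.94 = 2.487 s.
y = v_y0 t − ½ g t² = 54.78×2.487 − 5.000×2.487² = 105 m.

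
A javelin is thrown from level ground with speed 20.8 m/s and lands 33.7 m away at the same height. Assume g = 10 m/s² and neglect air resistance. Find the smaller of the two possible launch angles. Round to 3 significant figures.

Level-ground range: R = v₀² sin(2θ)/g ⇒ sin 2θ = R g / v₀² = 33.7×10/20.8² = 0.7789.
2θ = arcsin(0.7789) = 51.16° or 180° − 51.16° = 128.84°.
So θ = 25.6° or θ = 64.4°.

25.6°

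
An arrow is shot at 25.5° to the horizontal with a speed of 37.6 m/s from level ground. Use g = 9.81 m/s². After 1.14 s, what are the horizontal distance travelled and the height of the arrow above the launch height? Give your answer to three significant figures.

x = 38.7 m, y = 12.1 m

v_x = 37.6 cos 25.5° = 33.94 m/s; v_y0 = 37.6 sin 25.5° = 16.19 m/s.
x = v_x t = 33.94 × 1.14 = 38.7 m.
y = v_y0 t − ½ g t² = 16.19×1.14 − 4.905×1.14² = 12.1 m.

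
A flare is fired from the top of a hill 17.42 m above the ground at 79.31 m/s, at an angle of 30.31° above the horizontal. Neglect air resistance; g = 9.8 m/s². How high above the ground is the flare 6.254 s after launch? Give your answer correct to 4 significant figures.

76.09 m

v_y0 = 79.31 sin 30.31° = 40.026 m/s.
y(t) = 17.42 + v_y0 t − ½ g t² = 17.42 + 40.026×6.254 − ½×9.8×6.254² = 76.09 m.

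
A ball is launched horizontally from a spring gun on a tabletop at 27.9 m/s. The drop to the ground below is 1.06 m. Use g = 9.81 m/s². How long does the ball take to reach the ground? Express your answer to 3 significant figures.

The horizontal speed doesn't affect the fall. With v_y0 = 0, h = ½ g t².
t = √(2 × 1.06 / 9.81) = √0.2161 = 0.465 s.

0.465 s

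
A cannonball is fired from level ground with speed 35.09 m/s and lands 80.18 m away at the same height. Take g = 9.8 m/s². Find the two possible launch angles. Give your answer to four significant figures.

Level-ground range: R = v₀² sin(2θ)/g ⇒ sin 2θ = R g / v₀² = 80.18×9.8/35.09² = 0.6382.
2θ = arcsin(0.6382) = 39.658° or 180° − 39.658° = 140.342°.
So θ = 19.83° or θ = 70.17°.

19.83° and 70.17°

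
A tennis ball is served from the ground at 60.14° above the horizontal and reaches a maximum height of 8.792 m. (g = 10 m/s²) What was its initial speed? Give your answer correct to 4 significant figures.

15.29 m/s

At maximum height v_y = 0, so (v₀ sin θ)² = 2 g H.
v₀ sin 60.14° = √(2 × 10 × 8.792) = 13.260 m/s.
v₀ = 13.260 / sin 60.14° = 13.260 / 0.8672 = 15.29 m/s.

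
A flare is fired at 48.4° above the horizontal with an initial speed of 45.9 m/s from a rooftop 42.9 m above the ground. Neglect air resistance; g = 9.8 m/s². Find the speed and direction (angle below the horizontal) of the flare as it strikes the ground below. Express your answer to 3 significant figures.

v_x = 45.9 cos 48.4° = 30.47 m/s (constant).
|v_y| at impact = √((34.32)² + 2×9.8×42.9) = 44.93 m/s.
Speed = √(30.47² + 44.93²) = 54.3 m/s; angle = arctan(44.93/30.47) = 55.9° below horizontal.

54.3 m/s at 55.9° below the horizontal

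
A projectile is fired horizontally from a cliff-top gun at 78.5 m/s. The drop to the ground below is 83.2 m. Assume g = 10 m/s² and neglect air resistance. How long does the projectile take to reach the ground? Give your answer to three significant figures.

The horizontal speed doesn't affect the fall. With v_y0 = 0, h = ½ g t².
t = √(2 × 83.2 / 10) = √16.64 = 4.08 s.

4.08 s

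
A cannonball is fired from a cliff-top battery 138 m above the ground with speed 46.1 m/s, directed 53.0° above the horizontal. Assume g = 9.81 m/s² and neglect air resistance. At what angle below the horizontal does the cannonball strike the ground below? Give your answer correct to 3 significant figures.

66.5°

v_x = 46.1 cos 53.0° = 27.74 m/s.
At impact |v_y| = √(v_y0² + 2 g h) = √(36.82² + 2×9.81×138) = 63.74 m/s.
Angle below horizontal = arctan(|v_y| / v_x) = arctan(63.74 / 27.74) = 66.5°.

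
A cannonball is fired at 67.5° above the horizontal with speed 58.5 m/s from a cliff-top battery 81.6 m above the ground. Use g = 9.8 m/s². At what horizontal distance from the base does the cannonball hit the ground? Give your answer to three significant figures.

Components: v_x = 58.5 cos 67.5° = 22.39 m/s, v_y = 58.5 sin 67.5° = 54.05 m/s.
Vertical: 0 = 81.6 + 54.05 t − ½(9.8) t² ⇒ 4.900 t² − 54.05 t − 81.6 = 0.
t = [54.05 + √(2921 + 1599)] / 9.800 = 12.38 s.
Horizontal: R = v_x · t = 22.39 × 12.38 = 277 m.

277 m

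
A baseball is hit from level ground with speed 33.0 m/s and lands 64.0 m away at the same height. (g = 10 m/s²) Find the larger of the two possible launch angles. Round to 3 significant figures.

72.0°

Level-ground range: R = v₀² sin(2θ)/g ⇒ sin 2θ = R g / v₀² = 64.0×10/33.0² = 0.5877.
2θ = arcsin(0.5877) = 35.99° or 180° − 35.99° = 144.01°.
So θ = 18.0° or θ = 72.0°.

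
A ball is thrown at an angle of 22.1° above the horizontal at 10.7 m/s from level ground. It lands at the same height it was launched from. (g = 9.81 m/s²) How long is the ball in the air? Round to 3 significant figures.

0.821 s

Vertical component: v_y = 10.7 sin 22.1° = 4.026 m/s.
For a projectile landing at launch height, time of flight is t = 2 v_y / g = 2 × 4.026 / 9.81 = 0.821 s.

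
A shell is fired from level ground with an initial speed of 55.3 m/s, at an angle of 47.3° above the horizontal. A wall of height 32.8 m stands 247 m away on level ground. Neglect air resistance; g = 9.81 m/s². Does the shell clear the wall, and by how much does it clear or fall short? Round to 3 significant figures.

Yes — it clears the wall by 22.1 m.

v_x = 55.3 cos 47.3° = 37.50 m/s; v_y0 = 55.3 sin 47.3° = 40.64 m/s.
Time to reach the wall: t = 247 / 37.50 = 6.587 s.
Height at that point: y = 40.64×6.587 − 4.905×6.587² = 54.87 m.
That is 54.87 − 32.8 = 22.1 m above the top of the wall, so the shell clears it.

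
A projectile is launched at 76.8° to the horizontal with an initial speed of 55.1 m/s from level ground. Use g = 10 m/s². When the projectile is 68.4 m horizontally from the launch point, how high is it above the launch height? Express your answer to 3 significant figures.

144 m

v_x = 55.1 cos 76.8° = 12.58 m/s, v_y0 = 55.1 sin 76.8° = 53.64 m/s.
Time to reach x = 68.4 m: t = x / v_x = 68.4 / 12.58 = 5.437 s.
y = v_y0 t − ½ g t² = 53.64×5.437 − 5.000×5.437² = 144 m.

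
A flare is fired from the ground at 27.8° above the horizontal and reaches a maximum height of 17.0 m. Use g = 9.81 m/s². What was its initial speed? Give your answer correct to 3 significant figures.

39.2 m/s

At maximum height v_y = 0, so (v₀ sin θ)² = 2 g H.
v₀ sin 27.8° = √(2 × 9.81 × 17.0) = 18.26 m/s.
v₀ = 18.26 / sin 27.8° = 18.26 / 0.4664 = 39.2 m/s.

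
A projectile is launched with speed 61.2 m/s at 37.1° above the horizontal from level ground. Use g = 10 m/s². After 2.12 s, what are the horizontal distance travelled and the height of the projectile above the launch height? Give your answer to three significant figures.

v_x = 61.2 cos 37.1° = 48.81 m/s; v_y0 = 61.2 sin 37.1° = 36.92 m/s.
x = v_x t = 48.81 × 2.12 = 103 m.
y = v_y0 t − ½ g t² = 36.92×2.12 − 5.000×2.12² = 55.8 m.

x = 103 m, y = 55.8 m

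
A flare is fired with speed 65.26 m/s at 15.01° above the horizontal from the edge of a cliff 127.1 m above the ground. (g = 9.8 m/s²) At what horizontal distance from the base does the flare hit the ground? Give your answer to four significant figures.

Components: v_x = 65.26 cos 15.01° = 63.033 m/s, v_y = 65.26 sin 15.01° = 16.902 m/s.
Vertical: 0 = 127.1 + 16.902 t − ½(9.8) t² ⇒ 4.900 t² − 16.902 t − 127.1 = 0.
t = [16.902 + √(285.68 + 2491.2)] / 9.800 = 7.1018 s.
Horizontal: R = v_x · t = 63.033 × 7.1018 = 447.6 m.

447.6 m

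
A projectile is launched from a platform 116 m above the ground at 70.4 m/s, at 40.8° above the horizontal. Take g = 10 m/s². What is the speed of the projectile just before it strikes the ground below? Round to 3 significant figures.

85.3 m/s

v_x = 70.4 cos 40.8° = 53.29 m/s is unchanged throughout.
For the vertical component, v_y² = v_y0² + 2 g h = (46.00)² + 2×10×116 = 4436, so |v_y| = 66.60 m/s.
Impact speed = √(v_x² + v_y²) = √(2840 + 4436) = 85.3 m/s.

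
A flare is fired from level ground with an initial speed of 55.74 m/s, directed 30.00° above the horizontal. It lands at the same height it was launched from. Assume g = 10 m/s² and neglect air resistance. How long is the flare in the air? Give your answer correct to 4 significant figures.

Vertical component: v_y = 55.74 sin 30.00° = 27.870 m/s.
For a projectile landing at launch height, time of flight is t = 2 v_y / g = 2 × 27.870 / 10 = 5.574 s.

5.574 s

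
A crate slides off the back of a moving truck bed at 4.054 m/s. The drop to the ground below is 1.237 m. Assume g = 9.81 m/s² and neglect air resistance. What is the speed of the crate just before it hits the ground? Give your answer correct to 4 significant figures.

6.380 m/s

Fall time: t = √(2 × 1.237 / 9.81) = 0.50219 s.
At impact: v_x = 4.054 m/s (unchanged), v_y = g t = 9.81 × 0.50219 = 4.9265 m/s.
Speed = √(v_x² + v_y²) = √(16.435 + 24.270) = 6.380 m/s.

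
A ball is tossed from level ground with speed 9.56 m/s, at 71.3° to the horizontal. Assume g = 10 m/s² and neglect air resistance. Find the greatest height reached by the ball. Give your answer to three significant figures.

Vertical component of launch velocity: v_y = 9.56 sin 71.3° = 9.055 m/s.
At the highest point the vertical velocity is zero, so v_y² = 2 g h_max.
h_max = (9.055)² / (2 × 10) = 81.99 / 20.00 = 4.10 m.

4.10 m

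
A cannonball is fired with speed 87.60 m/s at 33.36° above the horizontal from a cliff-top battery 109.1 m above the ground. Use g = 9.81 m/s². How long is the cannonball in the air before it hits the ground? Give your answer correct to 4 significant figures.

11.72 s

Vertical component: v_y = 87.60 sin 33.36° = 48.171 m/s.
Taking up as positive with launch at y = 109.1 m, landing at y = 0: 0 = 109.1 + 48.171 t − ½(9.81) t².
Solving 4.905 t² − 48.171 t − 109.1 = 0 gives t = [48.171 + √(48.171² + 4·4.905·109.1)] / 9.810 = 11.72 s.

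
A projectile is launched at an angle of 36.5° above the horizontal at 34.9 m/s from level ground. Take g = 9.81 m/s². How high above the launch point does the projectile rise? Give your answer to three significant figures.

22.0 m

Vertical component of launch velocity: v_y = 34.9 sin 36.5° = 20.76 m/s.
At the highest point the vertical velocity is zero, so v_y² = 2 g h_max.
h_max = (20.76)² / (2 × 9.81) = 431.0 / 19.62 = 22.0 m.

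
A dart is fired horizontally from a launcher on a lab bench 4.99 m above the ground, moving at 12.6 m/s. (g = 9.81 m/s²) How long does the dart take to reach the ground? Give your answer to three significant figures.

1.01 s

The horizontal speed doesn't affect the fall. With v_y0 = 0, h = ½ g t².
t = √(2 × 4.99 / 9.81) = √1.017 = 1.01 s.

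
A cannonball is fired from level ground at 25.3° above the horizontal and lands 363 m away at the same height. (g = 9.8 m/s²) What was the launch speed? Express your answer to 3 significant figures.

67.9 m/s

On level ground, R = v₀² sin(2θ) / g, so v₀ = √(R g / sin 2θ).
sin(2 × 25.3°) = 0.7727.
v₀ = √(363 × 9.8 / 0.7727) = √4604 = 67.9 m/s.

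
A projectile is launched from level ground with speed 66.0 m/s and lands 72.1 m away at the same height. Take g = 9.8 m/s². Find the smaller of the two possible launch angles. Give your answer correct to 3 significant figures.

Level-ground range: R = v₀² sin(2θ)/g ⇒ sin 2θ = R g / v₀² = 72.1×9.8/66.0² = 0.1622.
2θ = arcsin(0.1622) = 9.335° or 180° − 9.335° = 170.665°.
So θ = 4.67° or θ = 85.3°.

4.67°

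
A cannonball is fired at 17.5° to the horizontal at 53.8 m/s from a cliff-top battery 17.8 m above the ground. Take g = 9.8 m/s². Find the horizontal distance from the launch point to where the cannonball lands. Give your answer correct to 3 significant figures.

Components: v_x = 53.8 cos 17.5° = 51.31 m/s, v_y = 53.8 sin 17.5° = 16.18 m/s.
Vertical: 0 = 17.8 + 16.18 t − ½(9.8) t² ⇒ 4.900 t² − 16.18 t − 17.8 = 0.
t = [16.18 + √(261.8 + 348.9)] / 9.800 = 4.173 s.
Horizontal: R = v_x · t = 51.31 × 4.173 = 214 m.

214 m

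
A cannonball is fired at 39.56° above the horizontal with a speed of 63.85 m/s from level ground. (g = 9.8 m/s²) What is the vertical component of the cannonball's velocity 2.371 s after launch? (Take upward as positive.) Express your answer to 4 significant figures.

Initial vertical component: v_y0 = 63.85 sin 39.56° = 40.665 m/s.
v_y(t) = v_y0 − g t = 40.665 − 9.8 × 2.371 = 17.43 m/s.

17.43 m/s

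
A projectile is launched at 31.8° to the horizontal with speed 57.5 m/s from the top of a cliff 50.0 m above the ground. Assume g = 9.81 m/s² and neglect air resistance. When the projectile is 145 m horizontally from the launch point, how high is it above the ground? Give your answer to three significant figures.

v_x = 57.5 cos 31.8° = 48.87 m/s, v_y0 = 57.5 sin 31.8° = 30.30 m/s.
Time to reach x = 145 m: t = x / v_x = 145 / 48.87 = 2.967 s.
y = 50.0 + v_y0 t − ½ g t² = 50.0 + 30.30×2.967 − 4.905×2.967² = 96.7 m.

96.7 m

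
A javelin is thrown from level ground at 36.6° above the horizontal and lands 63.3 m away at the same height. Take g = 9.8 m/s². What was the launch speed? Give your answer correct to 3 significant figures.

25.5 m/s

On level ground, R = v₀² sin(2θ) / g, so v₀ = √(R g / sin 2θ).
sin(2 × 36.6°) = 0.9573.
v₀ = √(63.3 × 9.8 / 0.9573) = √648.0 = 25.5 m/s.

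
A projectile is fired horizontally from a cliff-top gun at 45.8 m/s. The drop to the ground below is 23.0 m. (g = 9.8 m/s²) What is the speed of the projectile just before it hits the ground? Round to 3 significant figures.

50.5 m/s

Fall time: t = √(2 × 23.0 / 9.8) = 2.167 s.
At impact: v_x = 45.8 m/s (unchanged), v_y = g t = 9.8 × 2.167 = 21.24 m/s.
Speed = √(v_x² + v_y²) = √(2098 + 451.1) = 50.5 m/s.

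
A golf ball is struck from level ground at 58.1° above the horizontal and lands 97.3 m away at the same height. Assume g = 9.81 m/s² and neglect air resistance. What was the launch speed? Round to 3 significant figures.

On level ground, R = v₀² sin(2θ) / g, so v₀ = √(R g / sin 2θ).
sin(2 × 58.1°) = 0.8973.
v₀ = √(97.3 × 9.81 / 0.8973) = √1064 = 32.6 m/s.

32.6 m/s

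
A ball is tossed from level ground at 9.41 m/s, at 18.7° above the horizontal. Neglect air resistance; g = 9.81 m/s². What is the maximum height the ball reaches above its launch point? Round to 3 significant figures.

0.464 m

Vertical component of launch velocity: v_y = 9.41 sin 18.7° = 3.017 m/s.
At the highest point the vertical velocity is zero, so v_y² = 2 g h_max.
h_max = (3.017)² / (2 × 9.81) = 9.102 / 19.62 = 0.464 m.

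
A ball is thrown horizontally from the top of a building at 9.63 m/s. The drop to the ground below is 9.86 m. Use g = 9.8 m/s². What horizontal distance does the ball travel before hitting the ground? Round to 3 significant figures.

Initial vertical velocity is zero, so the fall time comes from h = ½ g t²: t = √(2 × 9.86 / 9.8) = 1.419 s.
Horizontal motion is uniform at 9.63 m/s, so x = 9.63 × 1.419 = 13.7 m.

13.7 m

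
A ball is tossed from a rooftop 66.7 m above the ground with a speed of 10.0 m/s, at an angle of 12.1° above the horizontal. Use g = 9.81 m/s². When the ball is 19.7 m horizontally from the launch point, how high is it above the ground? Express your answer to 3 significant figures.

v_x = 10.0 cos 12.1° = 9.778 m/s, v_y0 = 10.0 sin 12.1° = 2.096 m/s.
Time to reach x = 19.7 m: t = x / v_x = 19.7 / 9.778 = 2.015 s.
y = 66.7 + v_y0 t − ½ g t² = 66.7 + 2.096×2.015 − 4.905×2.015² = 51.0 m.

51.0 m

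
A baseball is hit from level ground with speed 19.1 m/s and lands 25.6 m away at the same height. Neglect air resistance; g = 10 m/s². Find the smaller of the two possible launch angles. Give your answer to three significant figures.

22.3°

Level-ground range: R = v₀² sin(2θ)/g ⇒ sin 2θ = R g / v₀² = 25.6×10/19.1² = 0.7017.
2θ = arcsin(0.7017) = 44.56° or 180° − 44.56° = 135.44°.
So θ = 22.3° or θ = 67.7°.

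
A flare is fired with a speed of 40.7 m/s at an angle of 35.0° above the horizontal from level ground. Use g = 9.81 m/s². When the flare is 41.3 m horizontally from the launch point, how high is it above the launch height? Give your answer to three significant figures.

v_x = 40.7 cos 35.0° = 33.34 m/s, v_y0 = 40.7 sin 35.0° = 23.34 m/s.
Time to reach x = 41.3 m: t = x / v_x = 41.3 / 33.34 = 1.239 s.
y = v_y0 t − ½ g t² = 23.34×1.239 − 4.905×1.239² = 21.4 m.

21.4 m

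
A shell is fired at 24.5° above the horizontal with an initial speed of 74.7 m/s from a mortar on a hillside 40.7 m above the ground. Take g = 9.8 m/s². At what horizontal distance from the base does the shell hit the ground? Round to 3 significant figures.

Components: v_x = 74.7 cos 24.5° = 67.97 m/s, v_y = 74.7 sin 24.5° = 30.98 m/s.
Vertical: 0 = 40.7 + 30.98 t − ½(9.8) t² ⇒ 4.900 t² − 30.98 t − 40.7 = 0.
t = [30.98 + √(959.8 + 797.7)] / 9.800 = 7.439 s.
Horizontal: R = v_x · t = 67.97 × 7.439 = 506 m.

506 m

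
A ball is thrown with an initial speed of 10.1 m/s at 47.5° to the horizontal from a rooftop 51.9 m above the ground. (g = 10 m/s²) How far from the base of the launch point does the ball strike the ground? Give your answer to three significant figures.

Components: v_x = 10.1 cos 47.5° = 6.823 m/s, v_y = 10.1 sin 47.5° = 7.447 m/s.
Vertical: 0 = 51.9 + 7.447 t − ½(10) t² ⇒ 5.000 t² − 7.447 t − 51.9 = 0.
t = [7.447 + √(55.46 + 1038)] / 10.00 = 4.051 s.
Horizontal: R = v_x · t = 6.823 × 4.051 = 27.6 m.

27.6 m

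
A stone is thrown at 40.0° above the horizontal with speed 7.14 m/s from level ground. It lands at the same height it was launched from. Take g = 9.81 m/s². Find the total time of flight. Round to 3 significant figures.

Vertical component: v_y = 7.14 sin 40.0° = 4.590 m/s.
For a projectile landing at launch height, time of flight is t = 2 v_y / g = 2 × 4.590 / 9.81 = 0.936 s.

0.936 s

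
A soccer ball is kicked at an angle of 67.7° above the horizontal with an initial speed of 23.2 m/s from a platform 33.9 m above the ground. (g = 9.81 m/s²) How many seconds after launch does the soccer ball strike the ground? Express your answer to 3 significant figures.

Vertical component: v_y = 23.2 sin 67.7° = 21.46 m/s.
Taking up as positive with launch at y = 33.9 m, landing at y = 0: 0 = 33.9 + 21.46 t − ½(9.81) t².
Solving 4.905 t² − 21.46 t − 33.9 = 0 gives t = [21.46 + √(21.46² + 4·4.905·33.9)] / 9.810 = 5.61 s.

5.61 s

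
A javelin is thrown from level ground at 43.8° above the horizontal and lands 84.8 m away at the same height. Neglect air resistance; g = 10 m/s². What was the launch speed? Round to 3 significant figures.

On level ground, R = v₀² sin(2θ) / g, so v₀ = √(R g / sin 2θ).
sin(2 × 43.8°) = 0.9991.
v₀ = √(84.8 × 10 / 0.9991) = √848.8 = 29.1 m/s.

29.1 m/s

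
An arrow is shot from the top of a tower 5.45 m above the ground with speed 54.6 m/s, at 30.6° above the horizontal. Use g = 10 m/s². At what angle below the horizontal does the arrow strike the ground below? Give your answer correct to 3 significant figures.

v_x = 54.6 cos 30.6° = 47.00 m/s.
At impact |v_y| = √(v_y0² + 2 g h) = √(27.79² + 2×10×5.45) = 29.69 m/s.
Angle below horizontal = arctan(|v_y| / v_x) = arctan(29.69 / 47.00) = 32.3°.

32.3°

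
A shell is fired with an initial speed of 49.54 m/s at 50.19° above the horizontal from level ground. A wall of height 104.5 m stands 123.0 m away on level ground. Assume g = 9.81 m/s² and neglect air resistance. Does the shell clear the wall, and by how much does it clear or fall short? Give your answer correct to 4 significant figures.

v_x = 49.54 cos 50.19° = 31.718 m/s; v_y0 = 49.54 sin 50.19° = 38.055 m/s.
Time to reach the wall: t = 123.0 / 31.718 = 3.8779 s.
Height at that point: y = 38.055×3.8779 − 4.905×3.8779² = 73.812 m.
That is 104.5 − 73.812 = 30.69 m below the top of the wall, so the shell does not clear it.

No — it falls 30.69 m short of clearing the wall.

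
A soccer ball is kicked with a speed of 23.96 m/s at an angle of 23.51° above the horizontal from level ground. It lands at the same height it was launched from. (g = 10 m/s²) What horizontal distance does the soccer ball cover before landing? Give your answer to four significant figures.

For level ground, R = v₀² sin(2θ) / g.
sin(2 × 23.51°) = sin 47.020° = 0.7316.
R = (23.96)² × 0.7316 / 10 = 42.00 m.

42.00 m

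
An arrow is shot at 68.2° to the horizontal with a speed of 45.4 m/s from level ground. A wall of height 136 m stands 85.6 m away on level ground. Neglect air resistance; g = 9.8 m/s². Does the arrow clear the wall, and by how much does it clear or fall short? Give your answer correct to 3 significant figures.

No — it falls 48.3 m short of clearing the wall.

v_x = 45.4 cos 68.2° = 16.86 m/s; v_y0 = 45.4 sin 68.2° = 42.15 m/s.
Time to reach the wall: t = 85.6 / 16.86 = 5.077 s.
Height at that point: y = 42.15×5.077 − 4.900×5.077² = 87.69 m.
That is 136 − 87.69 = 48.3 m below the top of the wall, so the arrow does not clear it.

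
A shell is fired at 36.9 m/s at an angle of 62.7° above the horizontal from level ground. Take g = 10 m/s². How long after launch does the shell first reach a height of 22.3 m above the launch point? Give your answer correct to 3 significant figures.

v_y0 = 36.9 sin 62.7° = 32.79 m/s.
Set y = v_y0 t − ½ g t² = 22.3: 5.000 t² − 32.79 t + 22.3 = 0.
t = [32.79 ± √(1075 − 446.0)] / 10 = (32.79 ± 25.08) / 10, giving t = 0.771 s or t = 5.79 s.
The shell is on the way up at the first time, so t = 0.771 s.

0.771 s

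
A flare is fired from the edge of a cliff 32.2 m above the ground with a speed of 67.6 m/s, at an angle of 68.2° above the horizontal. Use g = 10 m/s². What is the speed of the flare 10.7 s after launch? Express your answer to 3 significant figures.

v_x = 67.6 cos 68.2° = 25.10 m/s (constant).
v_y(t) = 67.6 sin 68.2° − g t = 62.77 − 10 × 10.7 = -44.23 m/s.
Speed = √(v_x² + v_y²) = √(630.0 + 1956) = 50.9 m/s.

50.9 m/s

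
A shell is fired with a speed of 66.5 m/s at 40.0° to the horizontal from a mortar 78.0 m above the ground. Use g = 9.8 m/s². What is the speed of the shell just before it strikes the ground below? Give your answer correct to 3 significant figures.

v_x = 66.5 cos 40.0° = 50.94 m/s is unchanged throughout.
For the vertical component, v_y² = v_y0² + 2 g h = (42.75)² + 2×9.8×78.0 = 3356, so |v_y| = 57.93 m/s.
Impact speed = √(v_x² + v_y²) = √(2595 + 3356) = 77.1 m/s.

77.1 m/s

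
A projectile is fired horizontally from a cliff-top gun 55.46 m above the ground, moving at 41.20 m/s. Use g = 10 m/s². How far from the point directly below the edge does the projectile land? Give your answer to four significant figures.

137.2 m

Initial vertical velocity is zero, so the fall time comes from h = ½ g t²: t = √(2 × 55.46 / 10) = 3.3305 s.
Horizontal motion is uniform at 41.20 m/s, so x = 41.20 × 3.3305 = 137.2 m.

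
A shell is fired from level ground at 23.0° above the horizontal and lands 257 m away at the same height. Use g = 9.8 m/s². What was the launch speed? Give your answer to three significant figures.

On level ground, R = v₀² sin(2θ) / g, so v₀ = √(R g / sin 2θ).
sin(2 × 23.0°) = 0.7193.
v₀ = √(257 × 9.8 / 0.7193) = √3501 = 59.2 m/s.

59.2 m/s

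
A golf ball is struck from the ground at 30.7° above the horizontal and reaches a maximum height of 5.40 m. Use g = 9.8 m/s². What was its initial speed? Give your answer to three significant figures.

20.2 m/s

At maximum height v_y = 0, so (v₀ sin θ)² = 2 g H.
v₀ sin 30.7° = √(2 × 9.8 × 5.40) = 10.29 m/s.
v₀ = 10.29 / sin 30.7° = 10.29 / 0.5105 = 20.2 m/s.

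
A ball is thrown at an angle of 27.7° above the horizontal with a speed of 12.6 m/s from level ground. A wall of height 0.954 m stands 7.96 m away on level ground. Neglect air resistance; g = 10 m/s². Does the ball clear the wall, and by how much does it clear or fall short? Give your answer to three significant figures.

v_x = 12.6 cos 27.7° = 11.16 m/s; v_y0 = 12.6 sin 27.7° = 5.857 m/s.
Time to reach the wall: t = 7.96 / 11.16 = 0.7133 s.
Height at that point: y = 5.857×0.7133 − 5.000×0.7133² = 1.634 m.
That is 1.634 − 0.954 = 0.680 m above the top of the wall, so the ball clears it.

Yes — it clears the wall by 0.680 m.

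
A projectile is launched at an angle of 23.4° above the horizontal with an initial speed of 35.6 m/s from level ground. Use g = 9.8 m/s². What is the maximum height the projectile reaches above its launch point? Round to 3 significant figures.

10.2 m

Vertical component of launch velocity: v_y = 35.6 sin 23.4° = 14.14 m/s.
At the highest point the vertical velocity is zero, so v_y² = 2 g h_max.
h_max = (14.14)² / (2 × 9.8) = 199.9 / 19.60 = 10.2 m.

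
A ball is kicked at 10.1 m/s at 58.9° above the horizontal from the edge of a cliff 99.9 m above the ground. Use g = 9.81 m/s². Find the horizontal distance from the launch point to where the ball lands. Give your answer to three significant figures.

28.6 m

Components: v_x = 10.1 cos 58.9° = 5.217 m/s, v_y = 10.1 sin 58.9° = 8.648 m/s.
Vertical: 0 = 99.9 + 8.648 t − ½(9.81) t² ⇒ 4.905 t² − 8.648 t − 99.9 = 0.
t = [8.648 + √(74.79 + 1960)] / 9.810 = 5.480 s.
Horizontal: R = v_x · t = 5.217 × 5.480 = 28.6 m.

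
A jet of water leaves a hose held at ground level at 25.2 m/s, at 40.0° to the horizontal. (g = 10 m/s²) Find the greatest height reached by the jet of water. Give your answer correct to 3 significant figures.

Vertical component of launch velocity: v_y = 25.2 sin 40.0° = 16.20 m/s.
At the highest point the vertical velocity is zero, so v_y² = 2 g h_max.
h_max = (16.20)² / (2 × 10) = 262.4 / 20.00 = 13.1 m.

13.1 m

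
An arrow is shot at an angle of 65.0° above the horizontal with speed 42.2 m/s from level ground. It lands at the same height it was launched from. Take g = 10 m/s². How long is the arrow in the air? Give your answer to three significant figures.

Vertical component: v_y = 42.2 sin 65.0° = 38.25 m/s.
For a projectile landing at launch height, time of flight is t = 2 v_y / g = 2 × 38.25 / 10 = 7.65 s.

7.65 s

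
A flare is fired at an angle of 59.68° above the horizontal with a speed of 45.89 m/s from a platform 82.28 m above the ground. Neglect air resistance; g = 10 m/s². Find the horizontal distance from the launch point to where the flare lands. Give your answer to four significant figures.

223.1 m

Components: v_x = 45.89 cos 59.68° = 23.167 m/s, v_y = 45.89 sin 59.68° = 39.613 m/s.
Vertical: 0 = 82.28 + 39.613 t − ½(10) t² ⇒ 5.000 t² − 39.613 t − 82.28 = 0.
t = [39.613 + √(1569.2 + 1645.6)] / 10.00 = 9.6312 s.
Horizontal: R = v_x · t = 23.167 × 9.6312 = 223.1 m.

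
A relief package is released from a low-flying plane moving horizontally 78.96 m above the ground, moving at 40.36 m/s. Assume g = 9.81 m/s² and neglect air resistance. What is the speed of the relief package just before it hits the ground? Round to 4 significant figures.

Fall time: t = √(2 × 78.96 / 9.81) = 4.0122 s.
At impact: v_x = 40.36 m/s (unchanged), v_y = g t = 9.81 × 4.0122 = 39.360 m/s.
Speed = √(v_x² + v_y²) = √(1628.9 + 1549.2) = 56.37 m/s.

56.37 m/s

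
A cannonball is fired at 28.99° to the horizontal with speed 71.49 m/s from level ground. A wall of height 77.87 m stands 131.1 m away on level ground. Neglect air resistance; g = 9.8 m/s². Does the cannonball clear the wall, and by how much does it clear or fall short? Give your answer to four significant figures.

No — it falls 26.77 m short of clearing the wall.

v_x = 71.49 cos 28.99° = 62.533 m/s; v_y0 = 71.49 sin 28.99° = 34.648 m/s.
Time to reach the wall: t = 131.1 / 62.533 = 2.0965 s.
Height at that point: y = 34.648×2.0965 − 4.900×2.0965² = 51.103 m.
That is 77.87 − 51.103 = 26.77 m below the top of the wall, so the cannonball does not clear it.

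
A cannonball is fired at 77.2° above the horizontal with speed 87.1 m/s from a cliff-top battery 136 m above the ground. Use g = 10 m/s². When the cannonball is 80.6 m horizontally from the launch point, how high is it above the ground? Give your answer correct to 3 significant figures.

v_x = 87.1 cos 77.2° = 19.30 m/s, v_y0 = 87.1 sin 77.2° = 84.94 m/s.
Time to reach x = 80.6 m: t = x / v_x = 80.6 / 19.30 = 4.176 s.
y = 136 + v_y0 t − ½ g t² = 136 + 84.94×4.176 − 5.000×4.176² = 404 m.

404 m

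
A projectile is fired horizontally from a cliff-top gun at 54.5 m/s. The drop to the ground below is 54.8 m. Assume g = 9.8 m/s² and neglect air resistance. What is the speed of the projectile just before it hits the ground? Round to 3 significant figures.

Fall time: t = √(2 × 54.8 / 9.8) = 3.344 s.
At impact: v_x = 54.5 m/s (unchanged), v_y = g t = 9.8 × 3.344 = 32.77 m/s.
Speed = √(v_x² + v_y²) = √(2970 + 1074) = 63.6 m/s.

63.6 m/s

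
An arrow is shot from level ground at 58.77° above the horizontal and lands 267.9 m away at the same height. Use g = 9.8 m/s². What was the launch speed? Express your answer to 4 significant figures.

54.41 m/s

On level ground, R = v₀² sin(2θ) / g, so v₀ = √(R g / sin 2θ).
sin(2 × 58.77°) = 0.8867.
v₀ = √(267.9 × 9.8 / 0.8867) = √2960.9 = 54.41 m/s.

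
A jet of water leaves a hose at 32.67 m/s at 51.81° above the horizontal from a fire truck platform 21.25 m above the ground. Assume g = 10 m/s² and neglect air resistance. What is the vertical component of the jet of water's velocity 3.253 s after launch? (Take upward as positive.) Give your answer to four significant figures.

-6.853 m/s

Initial vertical component: v_y0 = 32.67 sin 51.81° = 25.677 m/s.
v_y(t) = v_y0 − g t = 25.677 − 10 × 3.253 = -6.853 m/s.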